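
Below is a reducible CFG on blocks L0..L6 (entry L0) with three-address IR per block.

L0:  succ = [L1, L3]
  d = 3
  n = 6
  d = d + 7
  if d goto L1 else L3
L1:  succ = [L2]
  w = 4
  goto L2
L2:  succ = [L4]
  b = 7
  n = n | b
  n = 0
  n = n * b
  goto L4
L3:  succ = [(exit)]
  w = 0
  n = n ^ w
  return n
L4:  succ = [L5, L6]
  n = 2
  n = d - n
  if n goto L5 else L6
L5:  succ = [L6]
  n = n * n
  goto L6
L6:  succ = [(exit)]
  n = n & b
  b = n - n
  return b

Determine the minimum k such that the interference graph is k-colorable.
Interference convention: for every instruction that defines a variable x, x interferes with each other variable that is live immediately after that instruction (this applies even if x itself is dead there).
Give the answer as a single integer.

Answer: 3

Working:
Per-block:
  L0: {d,n} / ∅
  L1: {w} / ∅
  L2: {b,n} / {n}
  L3: {n,w} / {n}
  L4: {n} / {d}
  L5: {n} / {n}
  L6: {b,n} / {b,n}

Backward fixpoint:
  L0 li=∅ lo={d,n}
  L1 li={d,n} lo={d,n}
  L2 li={d,n} lo={b,d}
  L3 li={n} lo=∅
  L4 li={b,d} lo={b,n}
  L5 li={b,n} lo={b,n}
  L6 li={b,n} lo=∅

Interfere edges:
  b↔{d,n}
  d↔{b,n,w}
  n↔{b,d,w}
  w↔{d,n}

Registers:
  lower bound: {b,d,n} mutually conflict ⇒ χ ≥ 3
  assign b→c2 d→c0 n→c1 w→c2 — no edge inside a register ⇒ χ ≤ 3
  χ = 3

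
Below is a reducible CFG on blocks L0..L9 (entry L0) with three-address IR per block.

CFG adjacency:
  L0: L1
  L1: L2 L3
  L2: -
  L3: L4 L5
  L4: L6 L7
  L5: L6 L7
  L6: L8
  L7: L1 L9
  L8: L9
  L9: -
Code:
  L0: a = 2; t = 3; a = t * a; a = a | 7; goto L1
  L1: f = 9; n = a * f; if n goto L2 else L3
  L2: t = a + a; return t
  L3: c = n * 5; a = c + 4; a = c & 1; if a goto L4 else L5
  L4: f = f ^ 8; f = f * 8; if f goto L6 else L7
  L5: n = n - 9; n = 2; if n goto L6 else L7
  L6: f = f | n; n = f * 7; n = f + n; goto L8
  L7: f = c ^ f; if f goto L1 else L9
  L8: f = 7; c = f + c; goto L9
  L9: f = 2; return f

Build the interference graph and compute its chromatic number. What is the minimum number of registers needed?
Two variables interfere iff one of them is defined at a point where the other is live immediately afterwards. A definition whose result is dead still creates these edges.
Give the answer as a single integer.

Answer: 4

Derivation:
Block summaries:
  L0: def={a,t} ue=∅
  L1: def={f,n} ue={a}
  L2: def={t} ue={a}
  L3: def={a,c} ue={n}
  L4: def={f} ue={f}
  L5: def={n} ue={n}
  L6: def={f,n} ue={f,n}
  L7: def={f} ue={c,f}
  L8: def={c,f} ue={c}
  L9: def={f} ue=∅

Liveness:
  L0: in=∅ out={a}
  L1: in={a} out={a,f,n}
  L2: in={a} out=∅
  L3: in={f,n} out={a,c,f,n}
  L4: in={a,c,f,n} out={a,c,f,n}
  L5: in={a,c,f,n} out={a,c,f,n}
  L6: in={c,f,n} out={c}
  L7: in={a,c,f} out={a}
  L8: in={c} out=∅
  L9: in=∅ out=∅

Interference:
  a↔{c,f,n,t}
  c↔{a,f,n}
  f↔{a,c,n}
  n↔{a,c,f}
  t↔{a}

Chromatic number:
  lower bound: {a,c,f,n} mutually conflict ⇒ χ ≥ 4
  assign a→R0 c→R1 f→R2 n→R3 t→R1 — no edge inside a register ⇒ χ ≤ 4
  χ = 4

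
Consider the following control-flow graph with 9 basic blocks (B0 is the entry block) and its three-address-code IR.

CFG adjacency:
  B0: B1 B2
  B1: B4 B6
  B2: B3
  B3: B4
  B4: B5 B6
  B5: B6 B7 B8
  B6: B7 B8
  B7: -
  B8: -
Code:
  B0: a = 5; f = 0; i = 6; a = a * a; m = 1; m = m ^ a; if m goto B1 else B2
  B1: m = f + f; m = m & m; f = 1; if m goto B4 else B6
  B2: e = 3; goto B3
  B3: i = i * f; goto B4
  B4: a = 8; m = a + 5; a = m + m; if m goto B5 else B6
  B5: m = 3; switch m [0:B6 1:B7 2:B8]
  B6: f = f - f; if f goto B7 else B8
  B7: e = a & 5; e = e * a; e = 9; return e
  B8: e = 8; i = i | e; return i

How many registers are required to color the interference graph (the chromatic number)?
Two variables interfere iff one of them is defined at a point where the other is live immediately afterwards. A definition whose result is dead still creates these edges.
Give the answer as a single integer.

def/use:
  B0 def {a,f,i,m} use ∅
  B1 def {f,m} use {f}
  B2 def {e} use ∅
  B3 def {i} use {f,i}
  B4 def {a,m} use ∅
  B5 def {m} use ∅
  B6 def {f} use {f}
  B7 def {e} use {a}
  B8 def {e,i} use {i}

Liveness:
  B0: in=∅ out={a,f,i}
  B1: in={a,f,i} out={a,f,i}
  B2: in={f,i} out={f,i}
  B3: in={f,i} out={f,i}
  B4: in={f,i} out={a,f,i}
  B5: in={a,f,i} out={a,f,i}
  B6: in={a,f,i} out={a,i}
  B7: in={a} out=∅
  B8: in={i} out=∅

Interfere edges:
  a — {e,f,i,m}
  e — {a,f,i}
  f — {a,e,i,m}
  i — {a,e,f,m}
  m — {a,f,i}

Colouring:
  {a,e,f,i} pairwise interfere (4-clique) ⇒ χ ≥ 4
  4-colouring: c0={a}  c1={f}  c2={i}  c3={e,m}
  χ = 4

Answer: 4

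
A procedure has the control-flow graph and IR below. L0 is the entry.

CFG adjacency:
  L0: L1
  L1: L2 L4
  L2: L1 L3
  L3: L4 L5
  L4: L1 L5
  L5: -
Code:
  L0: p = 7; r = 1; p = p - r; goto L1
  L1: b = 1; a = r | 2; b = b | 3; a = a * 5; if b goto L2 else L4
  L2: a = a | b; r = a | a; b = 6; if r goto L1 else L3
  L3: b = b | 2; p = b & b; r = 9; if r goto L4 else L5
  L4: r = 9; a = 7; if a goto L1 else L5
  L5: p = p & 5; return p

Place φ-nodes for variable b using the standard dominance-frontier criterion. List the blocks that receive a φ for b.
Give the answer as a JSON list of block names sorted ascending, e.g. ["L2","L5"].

idom tree: L1←L0 L2←L1 L3←L2 L4←L1 L5←L1
Join-block Dom:
  L1: preds {L0,L2,L4}: {L0} ∩ {L0,L1,L2} ∩ {L0,L1,L4} = {L0}; idom=L0
  L4: preds {L1,L3}: {L0,L1} ∩ {L0,L1,L2,L3} = {L0,L1}; idom=L1
  L5: preds {L3,L4}: {L0,L1,L2,L3} ∩ {L0,L1,L4} = {L0,L1}; idom=L1

DF derivation:
  L1←L0: walk · to L0
  L1←L2: walk L2→L1 to L0
  L1←L4: walk L4→L1 to L0
  L4←L1: walk · to L1
  L4←L3: walk L3→L2 to L1
  L5←L3: walk L3→L2 to L1
  L5←L4: walk L4 to L1
  L0 → ∅
  L1 → {L1}
  L2 → {L1,L4,L5}
  L3 → {L4,L5}
  L4 → {L1,L5}
  L5 → ∅

φ for b: defs {L1,L2,L3}
  DF⁺ = {L1,L4,L5}

Answer: ["L1", "L4", "L5"]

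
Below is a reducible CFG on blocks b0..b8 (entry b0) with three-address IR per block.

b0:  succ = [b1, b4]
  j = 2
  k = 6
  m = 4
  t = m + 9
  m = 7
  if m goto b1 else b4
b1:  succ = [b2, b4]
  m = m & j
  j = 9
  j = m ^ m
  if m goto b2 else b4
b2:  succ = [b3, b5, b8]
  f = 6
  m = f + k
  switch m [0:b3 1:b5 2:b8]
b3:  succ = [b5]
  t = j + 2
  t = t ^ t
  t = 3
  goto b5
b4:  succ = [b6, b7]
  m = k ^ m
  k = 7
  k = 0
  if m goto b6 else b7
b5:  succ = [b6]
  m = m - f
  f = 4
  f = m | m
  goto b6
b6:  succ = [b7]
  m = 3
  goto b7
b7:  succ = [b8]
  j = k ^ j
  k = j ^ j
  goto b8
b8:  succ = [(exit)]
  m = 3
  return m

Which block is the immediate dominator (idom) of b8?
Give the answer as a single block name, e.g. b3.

Answer: b0

Analysis:
idom tree: b1←b0 b2←b1 b3←b2 b4←b0 b5←b2 b6←b0 b7←b0 b8←b0
Join-block Dom:
  b4: preds {b0,b1}: {b0} ∩ {b0,b1} = {b0}; idom=b0
  b5: preds {b2,b3}: {b0,b1,b2} ∩ {b0,b1,b2,b3} = {b0,b1,b2}; idom=b2
  b6: preds {b4,b5}: {b0,b4} ∩ {b0,b1,b2,b5} = {b0}; idom=b0
  b7: preds {b4,b6}: {b0,b4} ∩ {b0,b6} = {b0}; idom=b0
  b8: preds {b2,b7}: {b0,b1,b2} ∩ {b0,b7} = {b0}; idom=b0

idom(b8) = b0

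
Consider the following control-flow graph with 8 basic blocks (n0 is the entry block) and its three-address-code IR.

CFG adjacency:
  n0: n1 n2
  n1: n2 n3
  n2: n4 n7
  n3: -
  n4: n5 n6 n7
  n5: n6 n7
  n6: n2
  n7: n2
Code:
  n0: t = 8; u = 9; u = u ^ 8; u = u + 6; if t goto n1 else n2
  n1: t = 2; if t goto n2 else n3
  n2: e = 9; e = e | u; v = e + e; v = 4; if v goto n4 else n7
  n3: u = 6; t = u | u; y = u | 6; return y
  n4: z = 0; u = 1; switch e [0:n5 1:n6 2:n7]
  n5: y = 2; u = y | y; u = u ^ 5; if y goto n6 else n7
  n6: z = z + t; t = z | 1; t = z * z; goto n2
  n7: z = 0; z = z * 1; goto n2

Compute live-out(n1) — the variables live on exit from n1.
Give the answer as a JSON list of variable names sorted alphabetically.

Block summaries:
  n0: def={t,u} ue=∅
  n1: def={t} ue=∅
  n2: def={e,v} ue={u}
  n3: def={t,u,y} ue=∅
  n4: def={u,z} ue={e}
  n5: def={u,y} ue=∅
  n6: def={t,z} ue={t,z}
  n7: def={z} ue=∅

Liveness:
  n0 li=∅ lo={t,u}
  n1 li={u} lo={t,u}
  n2 li={t,u} lo={e,t,u}
  n3 li=∅ lo=∅
  n4 li={e,t} lo={t,u,z}
  n5 li={t,z} lo={t,u,z}
  n6 li={t,u,z} lo={t,u}
  n7 li={t,u} lo={t,u}

live-out(n1) = ["t", "u"]

Answer: ["t", "u"]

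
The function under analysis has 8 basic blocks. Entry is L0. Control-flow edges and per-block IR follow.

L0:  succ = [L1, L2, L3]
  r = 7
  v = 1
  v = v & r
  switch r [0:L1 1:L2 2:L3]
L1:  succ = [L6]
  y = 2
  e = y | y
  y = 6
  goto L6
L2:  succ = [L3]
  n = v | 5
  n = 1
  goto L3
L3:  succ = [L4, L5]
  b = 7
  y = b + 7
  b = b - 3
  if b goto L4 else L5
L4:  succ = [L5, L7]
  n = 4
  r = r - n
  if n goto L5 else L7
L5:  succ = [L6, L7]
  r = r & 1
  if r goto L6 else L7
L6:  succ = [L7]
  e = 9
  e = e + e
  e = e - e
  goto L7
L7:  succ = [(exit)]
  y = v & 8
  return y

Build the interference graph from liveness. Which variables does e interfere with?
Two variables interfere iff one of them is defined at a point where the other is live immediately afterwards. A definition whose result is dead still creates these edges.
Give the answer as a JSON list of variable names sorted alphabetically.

def/use:
  L0: {r,v} / ∅
  L1: {e,y} / ∅
  L2: {n} / {v}
  L3: {b,y} / ∅
  L4: {n,r} / {r}
  L5: {r} / {r}
  L6: {e} / ∅
  L7: {y} / {v}

Liveness:
  live L0: ∅→{r,v}
  live L1: {v}→{v}
  live L2: {r,v}→{r,v}
  live L3: {r,v}→{r,v}
  live L4: {r,v}→{r,v}
  live L5: {r,v}→{v}
  live L6: {v}→{v}
  live L7: {v}→∅

Interference:
  b: {r,v,y}
  e: {v}
  n: {r,v}
  r: {b,n,v,y}
  v: {b,e,n,r,y}
  y: {b,r,v}

N(e) = ["v"]

Answer: ["v"]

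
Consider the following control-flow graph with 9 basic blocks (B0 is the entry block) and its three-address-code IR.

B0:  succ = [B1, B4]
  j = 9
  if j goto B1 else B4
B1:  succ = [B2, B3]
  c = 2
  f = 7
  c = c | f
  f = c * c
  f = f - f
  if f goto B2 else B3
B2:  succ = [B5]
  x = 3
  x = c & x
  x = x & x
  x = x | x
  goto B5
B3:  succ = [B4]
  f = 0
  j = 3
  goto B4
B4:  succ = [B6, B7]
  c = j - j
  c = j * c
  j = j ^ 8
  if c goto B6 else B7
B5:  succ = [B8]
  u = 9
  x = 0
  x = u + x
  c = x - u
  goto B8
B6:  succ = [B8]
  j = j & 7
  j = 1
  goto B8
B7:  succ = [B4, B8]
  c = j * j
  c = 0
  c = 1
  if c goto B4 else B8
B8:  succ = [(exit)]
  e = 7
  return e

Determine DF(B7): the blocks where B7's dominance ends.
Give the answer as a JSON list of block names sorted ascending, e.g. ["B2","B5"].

idom tree: B1←B0 B2←B1 B3←B1 B4←B0 B5←B2 B6←B4 B7←B4 B8←B0
Join-block Dom:
  B4: preds {B0,B3,B7}: {B0} ∩ {B0,B1,B3} ∩ {B0,B4,B7} = {B0}; idom=B0
  B8: preds {B5,B6,B7}: {B0,B1,B2,B5} ∩ {B0,B4,B6} ∩ {B0,B4,B7} = {B0}; idom=B0

DF derivation:
  join B4 pred B0: · stop@B0
  join B4 pred B3: B3→B1 stop@B0
  join B4 pred B7: B7→B4 stop@B0
  join B8 pred B5: B5→B2→B1 stop@B0
  join B8 pred B6: B6→B4 stop@B0
  join B8 pred B7: B7→B4 stop@B0
  B0: DF=∅
  B1: DF={B4,B8}
  B2: DF={B8}
  B3: DF={B4}
  B4: DF={B4,B8}
  B5: DF={B8}
  B6: DF={B8}
  B7: DF={B4,B8}
  B8: DF=∅

DF(B7) = ["B4", "B8"]

Answer: ["B4", "B8"]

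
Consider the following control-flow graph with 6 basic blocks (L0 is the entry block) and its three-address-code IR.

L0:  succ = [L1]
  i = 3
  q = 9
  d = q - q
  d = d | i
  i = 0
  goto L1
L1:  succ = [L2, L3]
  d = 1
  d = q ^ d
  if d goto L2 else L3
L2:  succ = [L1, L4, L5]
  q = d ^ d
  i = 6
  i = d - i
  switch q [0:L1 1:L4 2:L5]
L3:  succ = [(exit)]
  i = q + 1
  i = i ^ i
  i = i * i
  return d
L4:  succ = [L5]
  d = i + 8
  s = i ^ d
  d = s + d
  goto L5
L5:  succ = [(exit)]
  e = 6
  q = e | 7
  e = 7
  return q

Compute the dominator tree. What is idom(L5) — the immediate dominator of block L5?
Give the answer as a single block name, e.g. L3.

idom tree: L1←L0 L2←L1 L3←L1 L4←L2 L5←L2
Dom∩ at merges:
  L1: preds {L0,L2}: {L0} ∩ {L0,L1,L2} = {L0}; idom=L0
  L5: preds {L2,L4}: {L0,L1,L2} ∩ {L0,L1,L2,L4} = {L0,L1,L2}; idom=L2

idom(L5) = L2

Answer: L2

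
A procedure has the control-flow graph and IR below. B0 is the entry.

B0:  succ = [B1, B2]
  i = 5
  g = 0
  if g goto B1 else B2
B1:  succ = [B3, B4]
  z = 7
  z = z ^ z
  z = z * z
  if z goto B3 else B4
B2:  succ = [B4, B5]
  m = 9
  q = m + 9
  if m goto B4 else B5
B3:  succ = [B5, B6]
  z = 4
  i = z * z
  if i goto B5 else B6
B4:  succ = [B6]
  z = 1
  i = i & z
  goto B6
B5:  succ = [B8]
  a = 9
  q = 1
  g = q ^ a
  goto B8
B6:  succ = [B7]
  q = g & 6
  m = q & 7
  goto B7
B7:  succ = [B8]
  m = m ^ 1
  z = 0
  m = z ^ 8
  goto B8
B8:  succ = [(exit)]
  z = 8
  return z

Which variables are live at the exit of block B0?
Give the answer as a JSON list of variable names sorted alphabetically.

Per-block:
  B0: def={g,i} ue=∅
  B1: def={z} ue=∅
  B2: def={m,q} ue=∅
  B3: def={i,z} ue=∅
  B4: def={i,z} ue={i}
  B5: def={a,g,q} ue=∅
  B6: def={m,q} ue={g}
  B7: def={m,z} ue={m}
  B8: def={z} ue=∅

Live sets:
  B0 li=∅ lo={g,i}
  B1 li={g,i} lo={g,i}
  B2 li={g,i} lo={g,i}
  B3 li={g} lo={g}
  B4 li={g,i} lo={g}
  B5 li=∅ lo=∅
  B6 li={g} lo={m}
  B7 li={m} lo=∅
  B8 li=∅ lo=∅

live-out(B0) = ["g", "i"]

Answer: ["g", "i"]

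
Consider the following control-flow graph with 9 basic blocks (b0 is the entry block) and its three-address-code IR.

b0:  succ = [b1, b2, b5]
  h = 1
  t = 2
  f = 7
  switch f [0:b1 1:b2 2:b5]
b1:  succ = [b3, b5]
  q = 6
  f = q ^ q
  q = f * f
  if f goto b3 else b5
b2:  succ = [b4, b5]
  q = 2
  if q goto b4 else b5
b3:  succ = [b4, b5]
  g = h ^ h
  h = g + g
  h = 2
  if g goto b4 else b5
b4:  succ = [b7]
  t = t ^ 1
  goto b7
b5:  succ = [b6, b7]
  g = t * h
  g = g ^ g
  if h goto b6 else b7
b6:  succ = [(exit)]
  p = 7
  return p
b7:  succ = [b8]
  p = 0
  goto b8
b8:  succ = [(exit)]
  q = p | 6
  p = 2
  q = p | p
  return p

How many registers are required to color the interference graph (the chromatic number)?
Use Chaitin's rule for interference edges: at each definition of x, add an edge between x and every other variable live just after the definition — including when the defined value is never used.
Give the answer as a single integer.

Answer: 4

Working:
Block summaries:
  b0 def {f,h,t} use ∅
  b1 def {f,q} use ∅
  b2 def {q} use ∅
  b3 def {g,h} use {h}
  b4 def {t} use {t}
  b5 def {g} use {h,t}
  b6 def {p} use ∅
  b7 def {p} use ∅
  b8 def {p,q} use {p}

Liveness:
  live b0: ∅→{h,t}
  live b1: {h,t}→{h,t}
  live b2: {h,t}→{h,t}
  live b3: {h,t}→{h,t}
  live b4: {t}→∅
  live b5: {h,t}→∅
  live b6: ∅→∅
  live b7: ∅→{p}
  live b8: {p}→∅

Interfere edges:
  f — {h,q,t}
  g — {h,t}
  h — {f,g,q,t}
  p — {q}
  q — {f,h,p,t}
  t — {f,g,h,q}

Registers:
  clique {f,h,q,t} ⇒ need ≥ 4
  4-colouring: r0={h,p}  r1={g,q}  r2={t}  r3={f}
  χ = 4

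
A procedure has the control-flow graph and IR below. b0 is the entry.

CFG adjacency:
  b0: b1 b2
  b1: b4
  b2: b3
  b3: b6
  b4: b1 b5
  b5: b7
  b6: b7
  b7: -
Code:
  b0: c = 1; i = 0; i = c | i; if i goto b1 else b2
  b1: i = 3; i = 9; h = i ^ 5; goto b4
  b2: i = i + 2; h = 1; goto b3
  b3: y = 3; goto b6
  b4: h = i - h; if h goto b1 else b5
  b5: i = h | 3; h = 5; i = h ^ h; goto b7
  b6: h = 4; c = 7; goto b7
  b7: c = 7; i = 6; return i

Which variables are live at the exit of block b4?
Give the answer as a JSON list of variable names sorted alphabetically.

def/use:
  b0: {c,i} / ∅
  b1: {h,i} / ∅
  b2: {h,i} / {i}
  b3: {y} / ∅
  b4: {h} / {h,i}
  b5: {h,i} / {h}
  b6: {c,h} / ∅
  b7: {c,i} / ∅

Backward fixpoint:
  live b0: ∅→{i}
  live b1: ∅→{h,i}
  live b2: {i}→∅
  live b3: ∅→∅
  live b4: {h,i}→{h}
  live b5: {h}→∅
  live b6: ∅→∅
  live b7: ∅→∅

live-out(b4) = ["h"]

Answer: ["h"]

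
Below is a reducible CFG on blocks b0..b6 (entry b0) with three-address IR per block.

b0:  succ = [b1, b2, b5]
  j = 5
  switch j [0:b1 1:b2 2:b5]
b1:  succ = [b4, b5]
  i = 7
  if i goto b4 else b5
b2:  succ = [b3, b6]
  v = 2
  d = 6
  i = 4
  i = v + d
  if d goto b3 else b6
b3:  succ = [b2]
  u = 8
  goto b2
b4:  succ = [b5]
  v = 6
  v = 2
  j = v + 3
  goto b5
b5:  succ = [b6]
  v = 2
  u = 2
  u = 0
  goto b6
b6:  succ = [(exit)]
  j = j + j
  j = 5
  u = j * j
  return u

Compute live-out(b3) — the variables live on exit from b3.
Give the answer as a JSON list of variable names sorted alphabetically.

def/use:
  b0 def {j} use ∅
  b1 def {i} use ∅
  b2 def {d,i,v} use ∅
  b3 def {u} use ∅
  b4 def {j,v} use ∅
  b5 def {u,v} use ∅
  b6 def {j,u} use {j}

Live sets:
  live b0: ∅→{j}
  live b1: {j}→{j}
  live b2: {j}→{j}
  live b3: {j}→{j}
  live b4: ∅→{j}
  live b5: {j}→{j}
  live b6: {j}→∅

live-out(b3) = ["j"]

Answer: ["j"]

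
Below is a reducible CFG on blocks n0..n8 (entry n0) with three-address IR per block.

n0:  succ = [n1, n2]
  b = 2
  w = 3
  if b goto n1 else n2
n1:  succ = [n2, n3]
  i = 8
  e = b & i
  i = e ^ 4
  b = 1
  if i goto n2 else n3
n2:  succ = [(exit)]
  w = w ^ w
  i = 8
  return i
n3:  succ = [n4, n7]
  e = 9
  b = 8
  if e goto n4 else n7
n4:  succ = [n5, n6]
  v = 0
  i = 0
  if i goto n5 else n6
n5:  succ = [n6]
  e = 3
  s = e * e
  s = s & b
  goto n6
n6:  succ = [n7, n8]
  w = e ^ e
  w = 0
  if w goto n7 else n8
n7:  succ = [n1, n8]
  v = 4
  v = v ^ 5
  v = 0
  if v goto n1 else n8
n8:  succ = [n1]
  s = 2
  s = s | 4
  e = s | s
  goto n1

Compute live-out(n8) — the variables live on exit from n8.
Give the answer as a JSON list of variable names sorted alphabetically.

def/use:
  n0: def={b,w} ue=∅
  n1: def={b,e,i} ue={b}
  n2: def={i,w} ue={w}
  n3: def={b,e} ue=∅
  n4: def={i,v} ue=∅
  n5: def={e,s} ue={b}
  n6: def={w} ue={e}
  n7: def={v} ue=∅
  n8: def={e,s} ue=∅

Liveness:
  n0: in=∅ out={b,w}
  n1: in={b,w} out={w}
  n2: in={w} out=∅
  n3: in={w} out={b,e,w}
  n4: in={b,e} out={b,e}
  n5: in={b} out={b,e}
  n6: in={b,e} out={b,w}
  n7: in={b,w} out={b,w}
  n8: in={b,w} out={b,w}

live-out(n8) = ["b", "w"]

Answer: ["b", "w"]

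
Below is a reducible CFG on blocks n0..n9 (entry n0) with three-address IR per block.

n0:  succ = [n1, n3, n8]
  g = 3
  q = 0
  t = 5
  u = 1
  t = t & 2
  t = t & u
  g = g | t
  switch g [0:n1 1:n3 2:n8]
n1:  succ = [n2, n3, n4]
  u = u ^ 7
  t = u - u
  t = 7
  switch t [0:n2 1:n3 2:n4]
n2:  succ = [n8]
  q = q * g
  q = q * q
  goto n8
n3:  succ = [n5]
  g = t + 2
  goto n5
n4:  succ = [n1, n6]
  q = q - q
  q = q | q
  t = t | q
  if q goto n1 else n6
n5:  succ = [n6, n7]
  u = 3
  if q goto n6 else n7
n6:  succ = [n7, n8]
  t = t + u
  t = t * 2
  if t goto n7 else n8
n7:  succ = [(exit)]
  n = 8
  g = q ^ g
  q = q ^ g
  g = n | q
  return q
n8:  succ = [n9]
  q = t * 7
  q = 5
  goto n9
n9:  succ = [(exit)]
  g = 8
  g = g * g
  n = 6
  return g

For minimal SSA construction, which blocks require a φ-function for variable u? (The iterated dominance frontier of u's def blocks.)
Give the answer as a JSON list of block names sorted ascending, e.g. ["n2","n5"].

idom tree: n1←n0 n2←n1 n3←n0 n4←n1 n5←n3 n6←n0 n7←n0 n8←n0 n9←n8
Dom at joins:
  n1: preds {n0,n4}: {n0} ∩ {n0,n1,n4} = {n0}; idom=n0
  n3: preds {n0,n1}: {n0} ∩ {n0,n1} = {n0}; idom=n0
  n6: preds {n4,n5}: {n0,n1,n4} ∩ {n0,n3,n5} = {n0}; idom=n0
  n7: preds {n5,n6}: {n0,n3,n5} ∩ {n0,n6} = {n0}; idom=n0
  n8: preds {n0,n2,n6}: {n0} ∩ {n0,n1,n2} ∩ {n0,n6} = {n0}; idom=n0

DF derivation:
  join n1 pred n0: · stop@n0
  join n1 pred n4: n4→n1 stop@n0
  join n3 pred n0: · stop@n0
  join n3 pred n1: n1 stop@n0
  join n6 pred n4: n4→n1 stop@n0
  join n6 pred n5: n5→n3 stop@n0
  join n7 pred n5: n5→n3 stop@n0
  join n7 pred n6: n6 stop@n0
  join n8 pred n0: · stop@n0
  join n8 pred n2: n2→n1 stop@n0
  join n8 pred n6: n6 stop@n0
  DF(n0)=∅
  DF(n1)={n1,n3,n6,n8}
  DF(n2)={n8}
  DF(n3)={n6,n7}
  DF(n4)={n1,n6}
  DF(n5)={n6,n7}
  DF(n6)={n7,n8}
  DF(n7)=∅
  DF(n8)=∅
  DF(n9)=∅

φ for u: defs {n0,n1,n5}
  DF⁺ = {n1,n3,n6,n7,n8}

Answer: ["n1", "n3", "n6", "n7", "n8"]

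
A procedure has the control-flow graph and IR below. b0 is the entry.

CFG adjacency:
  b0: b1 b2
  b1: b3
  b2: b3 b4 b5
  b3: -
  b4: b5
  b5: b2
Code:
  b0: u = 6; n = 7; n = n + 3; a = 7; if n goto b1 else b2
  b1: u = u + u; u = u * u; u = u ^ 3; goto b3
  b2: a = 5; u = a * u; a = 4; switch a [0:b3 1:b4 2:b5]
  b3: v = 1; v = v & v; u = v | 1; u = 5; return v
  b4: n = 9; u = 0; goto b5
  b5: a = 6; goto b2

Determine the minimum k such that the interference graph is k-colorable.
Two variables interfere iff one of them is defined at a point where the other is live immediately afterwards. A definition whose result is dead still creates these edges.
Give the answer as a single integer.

Answer: 3

Derivation:
Per-block:
  b0: {a,n,u} / ∅
  b1: {u} / {u}
  b2: {a,u} / {u}
  b3: {u,v} / ∅
  b4: {n,u} / ∅
  b5: {a} / ∅

Liveness:
  live b0: ∅→{u}
  live b1: {u}→∅
  live b2: {u}→{u}
  live b3: ∅→∅
  live b4: ∅→{u}
  live b5: {u}→{u}

Interfere edges:
  a↔{n,u}
  n↔{a,u}
  u↔{a,n,v}
  v↔{u}

Colouring:
  lower bound: {a,n,u} mutually conflict ⇒ χ ≥ 3
  3-colouring: c0={u}  c1={a,v}  c2={n}
  χ = 3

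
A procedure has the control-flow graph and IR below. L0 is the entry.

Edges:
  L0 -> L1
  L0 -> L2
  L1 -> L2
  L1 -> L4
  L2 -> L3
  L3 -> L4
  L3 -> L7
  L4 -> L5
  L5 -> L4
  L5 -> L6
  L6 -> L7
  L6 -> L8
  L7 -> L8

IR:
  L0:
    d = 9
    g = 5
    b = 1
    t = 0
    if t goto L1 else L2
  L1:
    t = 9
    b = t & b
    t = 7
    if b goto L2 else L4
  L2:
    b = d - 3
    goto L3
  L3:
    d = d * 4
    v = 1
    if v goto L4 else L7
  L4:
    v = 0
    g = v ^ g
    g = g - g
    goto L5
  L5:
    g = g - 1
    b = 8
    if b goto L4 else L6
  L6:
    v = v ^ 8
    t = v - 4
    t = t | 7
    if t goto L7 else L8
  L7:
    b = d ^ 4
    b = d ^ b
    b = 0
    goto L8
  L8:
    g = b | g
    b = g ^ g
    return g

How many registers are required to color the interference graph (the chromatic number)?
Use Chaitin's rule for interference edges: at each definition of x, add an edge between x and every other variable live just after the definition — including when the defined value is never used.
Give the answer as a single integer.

Per-block:
  L0: {b,d,g,t} / ∅
  L1: {b,t} / {b}
  L2: {b} / {d}
  L3: {d,v} / {d}
  L4: {g,v} / {g}
  L5: {b,g} / {g}
  L6: {t,v} / {v}
  L7: {b} / {d}
  L8: {b,g} / {b,g}

Backward fixpoint:
  L0 li=∅ lo={b,d,g}
  L1 li={b,d,g} lo={d,g}
  L2 li={d,g} lo={d,g}
  L3 li={d,g} lo={d,g}
  L4 li={d,g} lo={d,g,v}
  L5 li={d,g,v} lo={b,d,g,v}
  L6 li={b,d,g,v} lo={b,d,g}
  L7 li={d,g} lo={b,g}
  L8 li={b,g} lo=∅

Conflict graph:
  b — {d,g,t,v}
  d — {b,g,t,v}
  g — {b,d,t,v}
  t — {b,d,g}
  v — {b,d,g}

Colouring:
  lower bound: {b,d,g,t} mutually conflict ⇒ χ ≥ 4
  4-colouring: c0={b}  c1={d}  c2={g}  c3={t,v}
  χ = 4

Answer: 4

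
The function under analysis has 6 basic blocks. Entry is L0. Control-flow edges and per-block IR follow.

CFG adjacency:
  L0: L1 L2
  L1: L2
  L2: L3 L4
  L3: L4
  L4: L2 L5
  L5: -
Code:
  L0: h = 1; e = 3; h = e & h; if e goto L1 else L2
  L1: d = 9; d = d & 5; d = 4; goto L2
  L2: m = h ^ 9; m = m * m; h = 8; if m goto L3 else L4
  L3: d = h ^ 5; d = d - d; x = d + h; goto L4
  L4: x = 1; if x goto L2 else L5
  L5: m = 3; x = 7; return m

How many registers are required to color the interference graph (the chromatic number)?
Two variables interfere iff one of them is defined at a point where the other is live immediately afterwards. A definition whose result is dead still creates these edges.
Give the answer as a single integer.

Block summaries:
  L0: def={e,h} ue=∅
  L1: def={d} ue=∅
  L2: def={h,m} ue={h}
  L3: def={d,x} ue={h}
  L4: def={x} ue=∅
  L5: def={m,x} ue=∅

Backward fixpoint:
  L0 li=∅ lo={h}
  L1 li={h} lo={h}
  L2 li={h} lo={h}
  L3 li={h} lo={h}
  L4 li={h} lo={h}
  L5 li=∅ lo=∅

Interference:
  d — {h}
  e — {h}
  h — {d,e,m,x}
  m — {h,x}
  x — {h,m}

Registers:
  clique {h,m,x} ⇒ need ≥ 3
  assign d→r1 e→r1 h→r0 m→r1 x→r2 — no edge inside a register ⇒ χ ≤ 3
  χ = 3

Answer: 3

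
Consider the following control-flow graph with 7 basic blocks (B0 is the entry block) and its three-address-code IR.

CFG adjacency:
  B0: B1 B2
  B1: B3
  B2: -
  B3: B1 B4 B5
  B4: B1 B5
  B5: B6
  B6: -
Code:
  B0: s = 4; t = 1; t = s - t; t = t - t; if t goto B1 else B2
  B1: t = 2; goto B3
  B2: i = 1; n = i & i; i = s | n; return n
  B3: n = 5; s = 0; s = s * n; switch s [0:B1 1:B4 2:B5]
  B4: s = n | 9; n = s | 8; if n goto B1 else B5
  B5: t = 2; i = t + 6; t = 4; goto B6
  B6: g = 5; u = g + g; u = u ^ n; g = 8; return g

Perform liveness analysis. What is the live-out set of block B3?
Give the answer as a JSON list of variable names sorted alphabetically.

Answer: ["n"]

Working:
Per-block:
  B0: {s,t} / ∅
  B1: {t} / ∅
  B2: {i,n} / {s}
  B3: {n,s} / ∅
  B4: {n,s} / {n}
  B5: {i,t} / ∅
  B6: {g,u} / {n}

Backward fixpoint:
  live B0: ∅→{s}
  live B1: ∅→∅
  live B2: {s}→∅
  live B3: ∅→{n}
  live B4: {n}→{n}
  live B5: {n}→{n}
  live B6: {n}→∅

live-out(B3) = ["n"]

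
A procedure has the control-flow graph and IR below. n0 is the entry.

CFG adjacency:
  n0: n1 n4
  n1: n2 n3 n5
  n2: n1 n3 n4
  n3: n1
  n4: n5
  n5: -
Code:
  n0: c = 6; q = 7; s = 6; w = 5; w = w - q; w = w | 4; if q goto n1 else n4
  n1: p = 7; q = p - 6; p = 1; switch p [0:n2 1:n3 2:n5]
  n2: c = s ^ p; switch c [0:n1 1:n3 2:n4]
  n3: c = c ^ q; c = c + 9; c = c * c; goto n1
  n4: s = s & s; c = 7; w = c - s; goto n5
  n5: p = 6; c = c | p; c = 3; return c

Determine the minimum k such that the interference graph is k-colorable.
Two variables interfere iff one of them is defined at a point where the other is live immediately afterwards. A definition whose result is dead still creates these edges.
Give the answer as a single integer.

Answer: 4

Working:
def/use:
  n0: {c,q,s,w} / ∅
  n1: {p,q} / ∅
  n2: {c} / {p,s}
  n3: {c} / {c,q}
  n4: {c,s,w} / {s}
  n5: {c,p} / {c}

Backward fixpoint:
  live n0: ∅→{c,s}
  live n1: {c,s}→{c,p,q,s}
  live n2: {p,q,s}→{c,q,s}
  live n3: {c,q,s}→{c,s}
  live n4: {s}→{c}
  live n5: {c}→∅

Interference:
  c: {p,q,s,w}
  p: {c,q,s}
  q: {c,p,s,w}
  s: {c,p,q,w}
  w: {c,q,s}

Chromatic number:
  clique {c,p,q,s} ⇒ need ≥ 4
  4-colouring: r0={c}  r1={q}  r2={s}  r3={p,w}
  χ = 4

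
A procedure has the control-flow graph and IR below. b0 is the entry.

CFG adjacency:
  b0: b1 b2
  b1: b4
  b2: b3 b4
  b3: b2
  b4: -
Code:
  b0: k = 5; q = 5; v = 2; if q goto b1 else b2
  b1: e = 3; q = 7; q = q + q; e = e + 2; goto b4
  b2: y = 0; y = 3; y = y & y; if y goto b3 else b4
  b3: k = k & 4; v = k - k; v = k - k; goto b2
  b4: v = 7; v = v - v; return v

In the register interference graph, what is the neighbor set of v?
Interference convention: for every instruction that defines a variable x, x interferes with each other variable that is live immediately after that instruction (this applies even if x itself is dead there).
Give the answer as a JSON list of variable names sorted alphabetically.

Answer: ["k", "q"]

Working:
Block summaries:
  b0: {k,q,v} / ∅
  b1: {e,q} / ∅
  b2: {y} / ∅
  b3: {k,v} / {k}
  b4: {v} / ∅

Live sets:
  b0: in=∅ out={k}
  b1: in=∅ out=∅
  b2: in={k} out={k}
  b3: in={k} out={k}
  b4: in=∅ out=∅

Conflict graph:
  e↔{q}
  k↔{q,v,y}
  q↔{e,k,v}
  v↔{k,q}
  y↔{k}

N(v) = ["k", "q"]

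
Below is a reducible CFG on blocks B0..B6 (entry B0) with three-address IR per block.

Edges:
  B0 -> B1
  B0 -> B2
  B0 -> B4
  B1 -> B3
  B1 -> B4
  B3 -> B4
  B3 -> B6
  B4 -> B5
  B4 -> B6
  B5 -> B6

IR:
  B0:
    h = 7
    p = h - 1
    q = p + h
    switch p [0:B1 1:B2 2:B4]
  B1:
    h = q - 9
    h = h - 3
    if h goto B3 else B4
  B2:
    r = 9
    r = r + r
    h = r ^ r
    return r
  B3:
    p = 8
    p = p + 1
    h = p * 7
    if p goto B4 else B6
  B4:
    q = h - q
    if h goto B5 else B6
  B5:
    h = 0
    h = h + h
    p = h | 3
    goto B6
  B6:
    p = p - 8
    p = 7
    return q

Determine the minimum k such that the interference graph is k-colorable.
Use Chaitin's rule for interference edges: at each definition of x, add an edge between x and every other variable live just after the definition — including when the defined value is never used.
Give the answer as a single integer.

Answer: 3

Analysis:
Block summaries:
  B0: def={h,p,q} ue=∅
  B1: def={h} ue={q}
  B2: def={h,r} ue=∅
  B3: def={h,p} ue=∅
  B4: def={q} ue={h,q}
  B5: def={h,p} ue=∅
  B6: def={p} ue={p,q}

Liveness:
  B0 li=∅ lo={h,p,q}
  B1 li={p,q} lo={h,p,q}
  B2 li=∅ lo=∅
  B3 li={q} lo={h,p,q}
  B4 li={h,p,q} lo={p,q}
  B5 li={q} lo={p,q}
  B6 li={p,q} lo=∅

Interfere edges:
  h: {p,q,r}
  p: {h,q}
  q: {h,p}
  r: {h}

Registers:
  {h,p,q} pairwise interfere (3-clique) ⇒ χ ≥ 3
  3-colouring: r0={h}  r1={p,r}  r2={q}
  χ = 3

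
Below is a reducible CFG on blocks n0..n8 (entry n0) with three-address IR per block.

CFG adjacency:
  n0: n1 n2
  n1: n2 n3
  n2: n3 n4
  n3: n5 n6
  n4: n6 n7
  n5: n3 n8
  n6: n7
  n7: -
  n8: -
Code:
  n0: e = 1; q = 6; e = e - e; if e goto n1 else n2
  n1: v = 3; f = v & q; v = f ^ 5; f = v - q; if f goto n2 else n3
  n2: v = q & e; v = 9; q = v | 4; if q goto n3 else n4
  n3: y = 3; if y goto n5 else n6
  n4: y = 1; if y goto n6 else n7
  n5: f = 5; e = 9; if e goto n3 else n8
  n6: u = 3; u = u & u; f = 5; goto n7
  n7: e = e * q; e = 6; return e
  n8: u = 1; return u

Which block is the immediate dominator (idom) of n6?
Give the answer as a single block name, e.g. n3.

Answer: n0

Analysis:
idom tree: n1←n0 n2←n0 n3←n0 n4←n2 n5←n3 n6←n0 n7←n0 n8←n5
Join-block Dom:
  n2: preds {n0,n1}: {n0} ∩ {n0,n1} = {n0}; idom=n0
  n3: preds {n1,n2,n5}: {n0,n1} ∩ {n0,n2} ∩ {n0,n3,n5} = {n0}; idom=n0
  n6: preds {n3,n4}: {n0,n3} ∩ {n0,n2,n4} = {n0}; idom=n0
  n7: preds {n4,n6}: {n0,n2,n4} ∩ {n0,n6} = {n0}; idom=n0

idom(n6) = n0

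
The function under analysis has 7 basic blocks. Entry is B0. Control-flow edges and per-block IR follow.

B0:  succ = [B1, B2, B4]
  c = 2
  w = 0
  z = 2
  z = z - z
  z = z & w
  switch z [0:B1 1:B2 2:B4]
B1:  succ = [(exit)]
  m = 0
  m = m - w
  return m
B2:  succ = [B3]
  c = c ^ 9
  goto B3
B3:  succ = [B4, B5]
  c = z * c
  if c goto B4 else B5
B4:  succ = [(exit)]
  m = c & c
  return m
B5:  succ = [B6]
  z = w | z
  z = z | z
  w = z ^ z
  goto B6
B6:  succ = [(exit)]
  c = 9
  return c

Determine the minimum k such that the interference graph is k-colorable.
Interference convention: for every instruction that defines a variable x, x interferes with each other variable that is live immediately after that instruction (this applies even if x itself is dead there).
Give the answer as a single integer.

Answer: 3

Derivation:
Per-block:
  B0: {c,w,z} / ∅
  B1: {m} / {w}
  B2: {c} / {c}
  B3: {c} / {c,z}
  B4: {m} / {c}
  B5: {w,z} / {w,z}
  B6: {c} / ∅

Live sets:
  live B0: ∅→{c,w,z}
  live B1: {w}→∅
  live B2: {c,w,z}→{c,w,z}
  live B3: {c,w,z}→{c,w,z}
  live B4: {c}→∅
  live B5: {w,z}→∅
  live B6: ∅→∅

Conflict graph:
  c: {w,z}
  m: {w}
  w: {c,m,z}
  z: {c,w}

Colouring:
  clique {c,w,z} ⇒ need ≥ 3
  3-colouring: c0={w}  c1={c,m}  c2={z}
  χ = 3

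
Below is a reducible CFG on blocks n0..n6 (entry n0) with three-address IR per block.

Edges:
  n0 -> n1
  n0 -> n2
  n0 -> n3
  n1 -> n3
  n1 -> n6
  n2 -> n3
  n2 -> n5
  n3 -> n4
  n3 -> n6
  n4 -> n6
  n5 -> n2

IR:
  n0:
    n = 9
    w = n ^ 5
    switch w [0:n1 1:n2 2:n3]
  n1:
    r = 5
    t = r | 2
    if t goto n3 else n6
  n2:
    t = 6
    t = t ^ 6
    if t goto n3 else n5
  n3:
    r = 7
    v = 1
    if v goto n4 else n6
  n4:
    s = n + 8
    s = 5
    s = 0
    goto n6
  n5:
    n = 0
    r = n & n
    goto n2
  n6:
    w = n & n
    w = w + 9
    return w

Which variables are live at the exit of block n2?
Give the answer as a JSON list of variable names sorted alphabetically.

def/use:
  n0: {n,w} / ∅
  n1: {r,t} / ∅
  n2: {t} / ∅
  n3: {r,v} / ∅
  n4: {s} / {n}
  n5: {n,r} / ∅
  n6: {w} / {n}

Liveness:
  n0: in=∅ out={n}
  n1: in={n} out={n}
  n2: in={n} out={n}
  n3: in={n} out={n}
  n4: in={n} out={n}
  n5: in=∅ out={n}
  n6: in={n} out=∅

live-out(n2) = ["n"]

Answer: ["n"]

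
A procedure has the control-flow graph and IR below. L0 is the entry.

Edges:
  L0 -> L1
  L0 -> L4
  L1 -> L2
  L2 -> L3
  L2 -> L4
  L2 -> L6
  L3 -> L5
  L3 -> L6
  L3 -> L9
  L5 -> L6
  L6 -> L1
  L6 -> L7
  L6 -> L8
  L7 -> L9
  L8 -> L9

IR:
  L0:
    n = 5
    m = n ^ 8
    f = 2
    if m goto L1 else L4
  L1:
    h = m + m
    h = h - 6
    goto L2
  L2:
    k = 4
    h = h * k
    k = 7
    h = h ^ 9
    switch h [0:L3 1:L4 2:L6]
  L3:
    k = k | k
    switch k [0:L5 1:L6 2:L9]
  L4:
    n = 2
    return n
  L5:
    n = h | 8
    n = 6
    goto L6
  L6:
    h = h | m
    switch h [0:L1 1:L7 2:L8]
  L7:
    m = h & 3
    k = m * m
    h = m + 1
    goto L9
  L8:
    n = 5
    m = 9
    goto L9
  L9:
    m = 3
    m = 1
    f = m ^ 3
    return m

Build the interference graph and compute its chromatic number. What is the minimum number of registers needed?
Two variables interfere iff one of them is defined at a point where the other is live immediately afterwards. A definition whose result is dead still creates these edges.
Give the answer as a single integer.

def/use:
  L0: def={f,m,n} ue=∅
  L1: def={h} ue={m}
  L2: def={h,k} ue={h}
  L3: def={k} ue={k}
  L4: def={n} ue=∅
  L5: def={n} ue={h}
  L6: def={h} ue={h,m}
  L7: def={h,k,m} ue={h}
  L8: def={m,n} ue=∅
  L9: def={f,m} ue=∅

Liveness:
  L0: in=∅ out={m}
  L1: in={m} out={h,m}
  L2: in={h,m} out={h,k,m}
  L3: in={h,k,m} out={h,m}
  L4: in=∅ out=∅
  L5: in={h,m} out={h,m}
  L6: in={h,m} out={h,m}
  L7: in={h} out=∅
  L8: in=∅ out=∅
  L9: in=∅ out=∅

Conflict graph:
  f↔{m}
  h↔{k,m,n}
  k↔{h,m}
  m↔{f,h,k,n}
  n↔{h,m}

Registers:
  clique {h,k,m} ⇒ need ≥ 3
  assign f→r1 h→r1 k→r2 m→r0 n→r2 — no edge inside a register ⇒ χ ≤ 3
  χ = 3

Answer: 3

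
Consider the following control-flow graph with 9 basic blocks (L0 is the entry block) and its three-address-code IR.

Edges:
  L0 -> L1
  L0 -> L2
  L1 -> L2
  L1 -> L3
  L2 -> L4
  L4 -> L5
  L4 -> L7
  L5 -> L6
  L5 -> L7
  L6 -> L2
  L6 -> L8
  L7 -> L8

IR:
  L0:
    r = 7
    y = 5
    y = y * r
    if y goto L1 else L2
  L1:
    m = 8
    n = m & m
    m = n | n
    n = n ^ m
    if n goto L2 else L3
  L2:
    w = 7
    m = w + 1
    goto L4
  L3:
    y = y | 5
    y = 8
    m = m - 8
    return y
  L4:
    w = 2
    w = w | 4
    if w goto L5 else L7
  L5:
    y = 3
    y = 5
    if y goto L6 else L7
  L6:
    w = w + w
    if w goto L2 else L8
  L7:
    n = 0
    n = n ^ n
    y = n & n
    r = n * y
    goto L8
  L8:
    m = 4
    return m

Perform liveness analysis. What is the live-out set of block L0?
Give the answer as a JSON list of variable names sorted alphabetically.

Answer: ["y"]

Working:
Per-block:
  L0: {r,y} / ∅
  L1: {m,n} / ∅
  L2: {m,w} / ∅
  L3: {m,y} / {m,y}
  L4: {w} / ∅
  L5: {y} / ∅
  L6: {w} / {w}
  L7: {n,r,y} / ∅
  L8: {m} / ∅

Backward fixpoint:
  L0: in=∅ out={y}
  L1: in={y} out={m,y}
  L2: in=∅ out=∅
  L3: in={m,y} out=∅
  L4: in=∅ out={w}
  L5: in={w} out={w}
  L6: in={w} out=∅
  L7: in=∅ out=∅
  L8: in=∅ out=∅

live-out(L0) = ["y"]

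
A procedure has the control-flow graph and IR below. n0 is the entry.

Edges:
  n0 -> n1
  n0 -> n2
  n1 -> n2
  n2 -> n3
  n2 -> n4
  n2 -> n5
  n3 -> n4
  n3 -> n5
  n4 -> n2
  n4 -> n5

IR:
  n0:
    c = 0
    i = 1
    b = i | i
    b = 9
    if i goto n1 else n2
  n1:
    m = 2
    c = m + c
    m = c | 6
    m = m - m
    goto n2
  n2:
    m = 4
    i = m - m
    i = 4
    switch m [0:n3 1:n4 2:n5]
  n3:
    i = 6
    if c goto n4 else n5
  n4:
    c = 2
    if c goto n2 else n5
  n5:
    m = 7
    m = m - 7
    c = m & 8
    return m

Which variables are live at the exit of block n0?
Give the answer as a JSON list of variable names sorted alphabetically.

Answer: ["c"]

Derivation:
Per-block:
  n0: def={b,c,i} ue=∅
  n1: def={c,m} ue={c}
  n2: def={i,m} ue=∅
  n3: def={i} ue={c}
  n4: def={c} ue=∅
  n5: def={c,m} ue=∅

Backward fixpoint:
  live n0: ∅→{c}
  live n1: {c}→{c}
  live n2: {c}→{c}
  live n3: {c}→∅
  live n4: ∅→{c}
  live n5: ∅→∅

live-out(n0) = ["c"]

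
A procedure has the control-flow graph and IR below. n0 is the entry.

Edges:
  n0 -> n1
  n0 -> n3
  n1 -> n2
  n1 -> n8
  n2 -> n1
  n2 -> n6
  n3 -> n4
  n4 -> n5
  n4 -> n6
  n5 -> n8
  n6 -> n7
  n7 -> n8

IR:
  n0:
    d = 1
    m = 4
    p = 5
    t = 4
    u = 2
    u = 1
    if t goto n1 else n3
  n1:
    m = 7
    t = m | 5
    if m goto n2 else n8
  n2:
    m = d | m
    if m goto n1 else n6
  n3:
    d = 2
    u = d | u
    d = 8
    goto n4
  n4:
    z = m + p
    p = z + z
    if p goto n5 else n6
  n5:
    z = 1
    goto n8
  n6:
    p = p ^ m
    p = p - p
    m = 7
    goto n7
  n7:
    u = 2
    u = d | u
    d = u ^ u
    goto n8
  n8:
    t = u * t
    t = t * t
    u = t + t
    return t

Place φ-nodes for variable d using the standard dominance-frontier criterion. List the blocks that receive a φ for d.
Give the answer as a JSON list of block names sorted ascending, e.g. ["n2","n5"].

idom tree: n1←n0 n2←n1 n3←n0 n4←n3 n5←n4 n6←n0 n7←n6 n8←n0
Dom∩ at merges:
  n1: preds {n0,n2}: {n0} ∩ {n0,n1,n2} = {n0}; idom=n0
  n6: preds {n2,n4}: {n0,n1,n2} ∩ {n0,n3,n4} = {n0}; idom=n0
  n8: preds {n1,n5,n7}: {n0,n1} ∩ {n0,n3,n4,n5} ∩ {n0,n6,n7} = {n0}; idom=n0

DF walk-up:
  n1←n0: walk · to n0
  n1←n2: walk n2→n1 to n0
  n6←n2: walk n2→n1 to n0
  n6←n4: walk n4→n3 to n0
  n8←n1: walk n1 to n0
  n8←n5: walk n5→n4→n3 to n0
  n8←n7: walk n7→n6 to n0
  n0 → ∅
  n1 → {n1,n6,n8}
  n2 → {n1,n6}
  n3 → {n6,n8}
  n4 → {n6,n8}
  n5 → {n8}
  n6 → {n8}
  n7 → {n8}
  n8 → ∅

φ for d: defs {n0,n3,n7}
  DF⁺ = {n6,n8}

Answer: ["n6", "n8"]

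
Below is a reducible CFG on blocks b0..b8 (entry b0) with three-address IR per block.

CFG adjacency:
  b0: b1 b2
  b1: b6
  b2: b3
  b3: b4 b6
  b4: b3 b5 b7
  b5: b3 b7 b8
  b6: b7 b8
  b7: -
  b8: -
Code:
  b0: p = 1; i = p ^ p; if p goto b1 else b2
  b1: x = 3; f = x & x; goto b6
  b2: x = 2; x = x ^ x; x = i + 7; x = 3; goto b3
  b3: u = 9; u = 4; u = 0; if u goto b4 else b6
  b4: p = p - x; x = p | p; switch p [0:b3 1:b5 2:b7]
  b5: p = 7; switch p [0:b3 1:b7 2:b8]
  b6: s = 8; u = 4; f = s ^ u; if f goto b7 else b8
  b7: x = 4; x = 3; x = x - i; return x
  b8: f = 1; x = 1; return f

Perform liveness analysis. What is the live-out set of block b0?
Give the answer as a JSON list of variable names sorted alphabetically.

def/use:
  b0: def={i,p} ue=∅
  b1: def={f,x} ue=∅
  b2: def={x} ue={i}
  b3: def={u} ue=∅
  b4: def={p,x} ue={p,x}
  b5: def={p} ue=∅
  b6: def={f,s,u} ue=∅
  b7: def={x} ue={i}
  b8: def={f,x} ue=∅

Backward fixpoint:
  live b0: ∅→{i,p}
  live b1: {i}→{i}
  live b2: {i,p}→{i,p,x}
  live b3: {i,p,x}→{i,p,x}
  live b4: {i,p,x}→{i,p,x}
  live b5: {i,x}→{i,p,x}
  live b6: {i}→{i}
  live b7: {i}→∅
  live b8: ∅→∅

live-out(b0) = ["i", "p"]

Answer: ["i", "p"]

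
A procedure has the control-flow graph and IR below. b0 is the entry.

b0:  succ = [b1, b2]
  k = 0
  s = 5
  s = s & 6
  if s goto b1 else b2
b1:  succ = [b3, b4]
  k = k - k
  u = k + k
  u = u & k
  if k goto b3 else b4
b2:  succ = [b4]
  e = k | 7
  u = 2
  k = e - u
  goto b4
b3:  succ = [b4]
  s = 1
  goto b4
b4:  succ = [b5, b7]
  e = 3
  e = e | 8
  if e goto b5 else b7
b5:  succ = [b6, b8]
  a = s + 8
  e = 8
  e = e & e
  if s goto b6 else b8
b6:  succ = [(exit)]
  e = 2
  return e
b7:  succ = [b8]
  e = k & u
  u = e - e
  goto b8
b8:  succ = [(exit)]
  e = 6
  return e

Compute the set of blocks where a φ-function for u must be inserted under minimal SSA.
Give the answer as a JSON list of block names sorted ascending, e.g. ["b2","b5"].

idom tree: b1←b0 b2←b0 b3←b1 b4←b0 b5←b4 b6←b5 b7←b4 b8←b4
Dom∩ at merges:
  b4: preds {b1,b2,b3}: {b0,b1} ∩ {b0,b2} ∩ {b0,b1,b3} = {b0}; idom=b0
  b8: preds {b5,b7}: {b0,b4,b5} ∩ {b0,b4,b7} = {b0,b4}; idom=b4

DF derivation:
  b4←b1: walk b1 to b0
  b4←b2: walk b2 to b0
  b4←b3: walk b3→b1 to b0
  b8←b5: walk b5 to b4
  b8←b7: walk b7 to b4
  b0 → ∅
  b1 → {b4}
  b2 → {b4}
  b3 → {b4}
  b4 → ∅
  b5 → {b8}
  b6 → ∅
  b7 → {b8}
  b8 → ∅

φ for u: defs {b1,b2,b7}
  DF⁺ = {b4,b8}

Answer: ["b4", "b8"]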